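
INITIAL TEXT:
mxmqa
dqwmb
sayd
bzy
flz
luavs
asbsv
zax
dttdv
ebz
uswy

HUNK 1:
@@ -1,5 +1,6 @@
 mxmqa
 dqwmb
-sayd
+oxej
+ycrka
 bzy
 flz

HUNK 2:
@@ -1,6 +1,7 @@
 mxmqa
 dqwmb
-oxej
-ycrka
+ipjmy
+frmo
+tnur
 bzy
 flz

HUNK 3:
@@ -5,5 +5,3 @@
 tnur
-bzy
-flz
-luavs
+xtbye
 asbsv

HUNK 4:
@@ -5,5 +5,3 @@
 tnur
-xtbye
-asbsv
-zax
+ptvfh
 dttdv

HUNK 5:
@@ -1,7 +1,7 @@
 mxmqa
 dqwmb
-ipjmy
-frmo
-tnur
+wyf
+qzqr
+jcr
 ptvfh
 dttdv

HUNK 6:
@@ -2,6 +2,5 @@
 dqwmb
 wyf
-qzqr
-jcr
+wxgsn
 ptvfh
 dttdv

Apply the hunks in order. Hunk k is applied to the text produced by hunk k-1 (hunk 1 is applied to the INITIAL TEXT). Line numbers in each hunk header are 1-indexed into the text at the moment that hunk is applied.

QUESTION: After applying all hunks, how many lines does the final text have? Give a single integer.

Answer: 8

Derivation:
Hunk 1: at line 1 remove [sayd] add [oxej,ycrka] -> 12 lines: mxmqa dqwmb oxej ycrka bzy flz luavs asbsv zax dttdv ebz uswy
Hunk 2: at line 1 remove [oxej,ycrka] add [ipjmy,frmo,tnur] -> 13 lines: mxmqa dqwmb ipjmy frmo tnur bzy flz luavs asbsv zax dttdv ebz uswy
Hunk 3: at line 5 remove [bzy,flz,luavs] add [xtbye] -> 11 lines: mxmqa dqwmb ipjmy frmo tnur xtbye asbsv zax dttdv ebz uswy
Hunk 4: at line 5 remove [xtbye,asbsv,zax] add [ptvfh] -> 9 lines: mxmqa dqwmb ipjmy frmo tnur ptvfh dttdv ebz uswy
Hunk 5: at line 1 remove [ipjmy,frmo,tnur] add [wyf,qzqr,jcr] -> 9 lines: mxmqa dqwmb wyf qzqr jcr ptvfh dttdv ebz uswy
Hunk 6: at line 2 remove [qzqr,jcr] add [wxgsn] -> 8 lines: mxmqa dqwmb wyf wxgsn ptvfh dttdv ebz uswy
Final line count: 8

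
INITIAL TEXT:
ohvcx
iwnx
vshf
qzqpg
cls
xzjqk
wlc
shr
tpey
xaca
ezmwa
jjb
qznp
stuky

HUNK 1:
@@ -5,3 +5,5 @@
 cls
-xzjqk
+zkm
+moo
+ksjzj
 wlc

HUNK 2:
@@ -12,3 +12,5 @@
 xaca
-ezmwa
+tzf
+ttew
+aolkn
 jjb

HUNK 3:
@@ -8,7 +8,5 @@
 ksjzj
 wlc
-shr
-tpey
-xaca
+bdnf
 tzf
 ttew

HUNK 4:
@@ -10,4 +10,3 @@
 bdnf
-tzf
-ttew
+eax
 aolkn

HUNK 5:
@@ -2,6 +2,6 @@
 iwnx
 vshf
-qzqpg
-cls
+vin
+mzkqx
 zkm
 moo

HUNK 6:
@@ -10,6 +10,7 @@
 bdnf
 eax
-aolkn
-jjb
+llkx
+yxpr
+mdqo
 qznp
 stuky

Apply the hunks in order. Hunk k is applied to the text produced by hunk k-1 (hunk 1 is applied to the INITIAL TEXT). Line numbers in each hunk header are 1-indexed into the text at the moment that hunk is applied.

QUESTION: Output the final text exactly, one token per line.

Answer: ohvcx
iwnx
vshf
vin
mzkqx
zkm
moo
ksjzj
wlc
bdnf
eax
llkx
yxpr
mdqo
qznp
stuky

Derivation:
Hunk 1: at line 5 remove [xzjqk] add [zkm,moo,ksjzj] -> 16 lines: ohvcx iwnx vshf qzqpg cls zkm moo ksjzj wlc shr tpey xaca ezmwa jjb qznp stuky
Hunk 2: at line 12 remove [ezmwa] add [tzf,ttew,aolkn] -> 18 lines: ohvcx iwnx vshf qzqpg cls zkm moo ksjzj wlc shr tpey xaca tzf ttew aolkn jjb qznp stuky
Hunk 3: at line 8 remove [shr,tpey,xaca] add [bdnf] -> 16 lines: ohvcx iwnx vshf qzqpg cls zkm moo ksjzj wlc bdnf tzf ttew aolkn jjb qznp stuky
Hunk 4: at line 10 remove [tzf,ttew] add [eax] -> 15 lines: ohvcx iwnx vshf qzqpg cls zkm moo ksjzj wlc bdnf eax aolkn jjb qznp stuky
Hunk 5: at line 2 remove [qzqpg,cls] add [vin,mzkqx] -> 15 lines: ohvcx iwnx vshf vin mzkqx zkm moo ksjzj wlc bdnf eax aolkn jjb qznp stuky
Hunk 6: at line 10 remove [aolkn,jjb] add [llkx,yxpr,mdqo] -> 16 lines: ohvcx iwnx vshf vin mzkqx zkm moo ksjzj wlc bdnf eax llkx yxpr mdqo qznp stuky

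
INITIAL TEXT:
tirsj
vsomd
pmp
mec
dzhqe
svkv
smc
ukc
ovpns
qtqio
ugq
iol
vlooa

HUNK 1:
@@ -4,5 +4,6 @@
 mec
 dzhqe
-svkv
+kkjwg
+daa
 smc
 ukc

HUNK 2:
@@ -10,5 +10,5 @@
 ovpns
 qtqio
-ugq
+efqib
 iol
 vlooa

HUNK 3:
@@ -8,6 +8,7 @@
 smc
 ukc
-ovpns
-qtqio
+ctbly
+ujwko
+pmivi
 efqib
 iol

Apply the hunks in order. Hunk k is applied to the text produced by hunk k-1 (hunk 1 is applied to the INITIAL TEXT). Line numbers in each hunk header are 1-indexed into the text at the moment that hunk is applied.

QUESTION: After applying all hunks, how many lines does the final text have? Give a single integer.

Answer: 15

Derivation:
Hunk 1: at line 4 remove [svkv] add [kkjwg,daa] -> 14 lines: tirsj vsomd pmp mec dzhqe kkjwg daa smc ukc ovpns qtqio ugq iol vlooa
Hunk 2: at line 10 remove [ugq] add [efqib] -> 14 lines: tirsj vsomd pmp mec dzhqe kkjwg daa smc ukc ovpns qtqio efqib iol vlooa
Hunk 3: at line 8 remove [ovpns,qtqio] add [ctbly,ujwko,pmivi] -> 15 lines: tirsj vsomd pmp mec dzhqe kkjwg daa smc ukc ctbly ujwko pmivi efqib iol vlooa
Final line count: 15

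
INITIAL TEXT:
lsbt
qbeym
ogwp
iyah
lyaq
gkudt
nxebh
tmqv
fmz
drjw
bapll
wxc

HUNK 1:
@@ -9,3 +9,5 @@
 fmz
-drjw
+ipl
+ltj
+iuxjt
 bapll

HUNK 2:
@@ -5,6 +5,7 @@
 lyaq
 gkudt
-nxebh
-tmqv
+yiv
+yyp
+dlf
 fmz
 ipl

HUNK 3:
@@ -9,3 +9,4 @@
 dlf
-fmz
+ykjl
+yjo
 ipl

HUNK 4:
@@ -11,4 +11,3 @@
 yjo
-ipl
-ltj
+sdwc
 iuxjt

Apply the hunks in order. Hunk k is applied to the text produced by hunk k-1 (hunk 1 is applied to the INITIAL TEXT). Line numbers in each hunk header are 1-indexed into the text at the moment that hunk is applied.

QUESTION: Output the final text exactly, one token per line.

Hunk 1: at line 9 remove [drjw] add [ipl,ltj,iuxjt] -> 14 lines: lsbt qbeym ogwp iyah lyaq gkudt nxebh tmqv fmz ipl ltj iuxjt bapll wxc
Hunk 2: at line 5 remove [nxebh,tmqv] add [yiv,yyp,dlf] -> 15 lines: lsbt qbeym ogwp iyah lyaq gkudt yiv yyp dlf fmz ipl ltj iuxjt bapll wxc
Hunk 3: at line 9 remove [fmz] add [ykjl,yjo] -> 16 lines: lsbt qbeym ogwp iyah lyaq gkudt yiv yyp dlf ykjl yjo ipl ltj iuxjt bapll wxc
Hunk 4: at line 11 remove [ipl,ltj] add [sdwc] -> 15 lines: lsbt qbeym ogwp iyah lyaq gkudt yiv yyp dlf ykjl yjo sdwc iuxjt bapll wxc

Answer: lsbt
qbeym
ogwp
iyah
lyaq
gkudt
yiv
yyp
dlf
ykjl
yjo
sdwc
iuxjt
bapll
wxc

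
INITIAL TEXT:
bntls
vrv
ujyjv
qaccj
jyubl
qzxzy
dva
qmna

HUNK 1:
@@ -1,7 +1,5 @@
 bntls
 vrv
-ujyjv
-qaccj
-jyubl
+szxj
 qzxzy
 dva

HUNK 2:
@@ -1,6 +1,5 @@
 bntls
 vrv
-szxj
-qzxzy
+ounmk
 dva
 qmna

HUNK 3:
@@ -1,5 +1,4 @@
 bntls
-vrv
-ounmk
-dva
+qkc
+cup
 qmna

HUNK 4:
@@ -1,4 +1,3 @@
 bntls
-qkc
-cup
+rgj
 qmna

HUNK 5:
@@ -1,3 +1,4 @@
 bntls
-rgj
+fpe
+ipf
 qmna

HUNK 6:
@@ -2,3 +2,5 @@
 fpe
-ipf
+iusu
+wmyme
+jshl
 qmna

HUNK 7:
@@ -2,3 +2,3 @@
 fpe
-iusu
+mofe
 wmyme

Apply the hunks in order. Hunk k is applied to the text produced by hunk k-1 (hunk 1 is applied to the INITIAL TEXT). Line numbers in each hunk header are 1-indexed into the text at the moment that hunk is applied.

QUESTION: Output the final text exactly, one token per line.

Hunk 1: at line 1 remove [ujyjv,qaccj,jyubl] add [szxj] -> 6 lines: bntls vrv szxj qzxzy dva qmna
Hunk 2: at line 1 remove [szxj,qzxzy] add [ounmk] -> 5 lines: bntls vrv ounmk dva qmna
Hunk 3: at line 1 remove [vrv,ounmk,dva] add [qkc,cup] -> 4 lines: bntls qkc cup qmna
Hunk 4: at line 1 remove [qkc,cup] add [rgj] -> 3 lines: bntls rgj qmna
Hunk 5: at line 1 remove [rgj] add [fpe,ipf] -> 4 lines: bntls fpe ipf qmna
Hunk 6: at line 2 remove [ipf] add [iusu,wmyme,jshl] -> 6 lines: bntls fpe iusu wmyme jshl qmna
Hunk 7: at line 2 remove [iusu] add [mofe] -> 6 lines: bntls fpe mofe wmyme jshl qmna

Answer: bntls
fpe
mofe
wmyme
jshl
qmna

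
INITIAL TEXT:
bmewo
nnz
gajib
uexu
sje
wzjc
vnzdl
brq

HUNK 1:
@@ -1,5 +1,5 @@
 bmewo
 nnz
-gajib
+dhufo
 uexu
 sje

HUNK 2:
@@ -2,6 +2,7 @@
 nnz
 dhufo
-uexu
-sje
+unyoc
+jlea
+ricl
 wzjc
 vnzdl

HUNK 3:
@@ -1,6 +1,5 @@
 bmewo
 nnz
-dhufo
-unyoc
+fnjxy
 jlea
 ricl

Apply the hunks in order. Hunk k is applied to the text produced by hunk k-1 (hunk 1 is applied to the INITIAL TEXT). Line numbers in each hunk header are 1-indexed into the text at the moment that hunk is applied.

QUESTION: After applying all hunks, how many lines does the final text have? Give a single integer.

Answer: 8

Derivation:
Hunk 1: at line 1 remove [gajib] add [dhufo] -> 8 lines: bmewo nnz dhufo uexu sje wzjc vnzdl brq
Hunk 2: at line 2 remove [uexu,sje] add [unyoc,jlea,ricl] -> 9 lines: bmewo nnz dhufo unyoc jlea ricl wzjc vnzdl brq
Hunk 3: at line 1 remove [dhufo,unyoc] add [fnjxy] -> 8 lines: bmewo nnz fnjxy jlea ricl wzjc vnzdl brq
Final line count: 8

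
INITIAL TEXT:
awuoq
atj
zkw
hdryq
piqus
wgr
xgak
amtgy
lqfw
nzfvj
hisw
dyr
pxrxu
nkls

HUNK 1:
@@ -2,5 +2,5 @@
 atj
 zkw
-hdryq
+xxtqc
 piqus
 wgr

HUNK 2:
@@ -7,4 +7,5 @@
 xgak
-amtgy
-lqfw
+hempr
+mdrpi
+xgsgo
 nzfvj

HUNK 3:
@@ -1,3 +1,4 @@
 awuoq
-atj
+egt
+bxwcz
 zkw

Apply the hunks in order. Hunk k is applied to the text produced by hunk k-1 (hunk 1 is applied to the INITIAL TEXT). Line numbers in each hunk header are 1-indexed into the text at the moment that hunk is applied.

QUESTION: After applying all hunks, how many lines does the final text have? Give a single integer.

Answer: 16

Derivation:
Hunk 1: at line 2 remove [hdryq] add [xxtqc] -> 14 lines: awuoq atj zkw xxtqc piqus wgr xgak amtgy lqfw nzfvj hisw dyr pxrxu nkls
Hunk 2: at line 7 remove [amtgy,lqfw] add [hempr,mdrpi,xgsgo] -> 15 lines: awuoq atj zkw xxtqc piqus wgr xgak hempr mdrpi xgsgo nzfvj hisw dyr pxrxu nkls
Hunk 3: at line 1 remove [atj] add [egt,bxwcz] -> 16 lines: awuoq egt bxwcz zkw xxtqc piqus wgr xgak hempr mdrpi xgsgo nzfvj hisw dyr pxrxu nkls
Final line count: 16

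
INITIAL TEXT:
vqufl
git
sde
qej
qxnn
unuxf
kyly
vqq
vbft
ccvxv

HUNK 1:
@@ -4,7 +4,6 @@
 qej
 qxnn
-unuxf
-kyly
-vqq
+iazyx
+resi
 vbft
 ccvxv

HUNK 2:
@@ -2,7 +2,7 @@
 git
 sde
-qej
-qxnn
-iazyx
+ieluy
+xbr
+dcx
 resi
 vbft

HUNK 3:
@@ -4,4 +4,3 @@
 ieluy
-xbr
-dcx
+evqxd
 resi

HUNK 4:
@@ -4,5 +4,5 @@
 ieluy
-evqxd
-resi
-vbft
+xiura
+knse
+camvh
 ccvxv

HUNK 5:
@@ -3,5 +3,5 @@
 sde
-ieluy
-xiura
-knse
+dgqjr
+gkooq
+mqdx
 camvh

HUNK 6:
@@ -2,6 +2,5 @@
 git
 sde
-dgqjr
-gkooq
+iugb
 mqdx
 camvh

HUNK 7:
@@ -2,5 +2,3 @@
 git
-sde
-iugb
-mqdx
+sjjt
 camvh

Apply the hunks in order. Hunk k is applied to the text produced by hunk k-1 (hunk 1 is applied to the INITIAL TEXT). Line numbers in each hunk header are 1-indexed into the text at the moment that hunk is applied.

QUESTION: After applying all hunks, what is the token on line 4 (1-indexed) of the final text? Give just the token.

Hunk 1: at line 4 remove [unuxf,kyly,vqq] add [iazyx,resi] -> 9 lines: vqufl git sde qej qxnn iazyx resi vbft ccvxv
Hunk 2: at line 2 remove [qej,qxnn,iazyx] add [ieluy,xbr,dcx] -> 9 lines: vqufl git sde ieluy xbr dcx resi vbft ccvxv
Hunk 3: at line 4 remove [xbr,dcx] add [evqxd] -> 8 lines: vqufl git sde ieluy evqxd resi vbft ccvxv
Hunk 4: at line 4 remove [evqxd,resi,vbft] add [xiura,knse,camvh] -> 8 lines: vqufl git sde ieluy xiura knse camvh ccvxv
Hunk 5: at line 3 remove [ieluy,xiura,knse] add [dgqjr,gkooq,mqdx] -> 8 lines: vqufl git sde dgqjr gkooq mqdx camvh ccvxv
Hunk 6: at line 2 remove [dgqjr,gkooq] add [iugb] -> 7 lines: vqufl git sde iugb mqdx camvh ccvxv
Hunk 7: at line 2 remove [sde,iugb,mqdx] add [sjjt] -> 5 lines: vqufl git sjjt camvh ccvxv
Final line 4: camvh

Answer: camvh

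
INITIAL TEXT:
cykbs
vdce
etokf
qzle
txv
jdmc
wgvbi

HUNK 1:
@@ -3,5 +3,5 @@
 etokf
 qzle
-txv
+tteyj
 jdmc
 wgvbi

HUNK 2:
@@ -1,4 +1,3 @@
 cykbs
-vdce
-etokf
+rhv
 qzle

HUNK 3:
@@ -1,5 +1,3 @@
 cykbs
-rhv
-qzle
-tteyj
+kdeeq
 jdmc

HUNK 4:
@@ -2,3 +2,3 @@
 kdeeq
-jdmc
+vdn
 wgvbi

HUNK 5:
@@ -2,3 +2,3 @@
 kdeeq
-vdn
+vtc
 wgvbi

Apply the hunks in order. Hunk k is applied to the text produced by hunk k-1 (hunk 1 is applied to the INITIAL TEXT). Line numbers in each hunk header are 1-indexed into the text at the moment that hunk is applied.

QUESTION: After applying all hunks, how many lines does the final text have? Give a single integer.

Hunk 1: at line 3 remove [txv] add [tteyj] -> 7 lines: cykbs vdce etokf qzle tteyj jdmc wgvbi
Hunk 2: at line 1 remove [vdce,etokf] add [rhv] -> 6 lines: cykbs rhv qzle tteyj jdmc wgvbi
Hunk 3: at line 1 remove [rhv,qzle,tteyj] add [kdeeq] -> 4 lines: cykbs kdeeq jdmc wgvbi
Hunk 4: at line 2 remove [jdmc] add [vdn] -> 4 lines: cykbs kdeeq vdn wgvbi
Hunk 5: at line 2 remove [vdn] add [vtc] -> 4 lines: cykbs kdeeq vtc wgvbi
Final line count: 4

Answer: 4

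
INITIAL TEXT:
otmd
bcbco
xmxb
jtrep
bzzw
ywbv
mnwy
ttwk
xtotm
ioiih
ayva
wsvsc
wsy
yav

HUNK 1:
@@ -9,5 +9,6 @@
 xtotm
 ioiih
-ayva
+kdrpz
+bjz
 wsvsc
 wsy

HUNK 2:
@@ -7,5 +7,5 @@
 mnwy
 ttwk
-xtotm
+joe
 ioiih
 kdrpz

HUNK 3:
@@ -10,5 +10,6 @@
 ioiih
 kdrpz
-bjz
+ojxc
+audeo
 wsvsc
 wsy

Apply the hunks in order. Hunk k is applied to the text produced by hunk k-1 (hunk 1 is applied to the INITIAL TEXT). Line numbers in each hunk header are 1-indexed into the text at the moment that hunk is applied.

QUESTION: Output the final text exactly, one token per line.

Answer: otmd
bcbco
xmxb
jtrep
bzzw
ywbv
mnwy
ttwk
joe
ioiih
kdrpz
ojxc
audeo
wsvsc
wsy
yav

Derivation:
Hunk 1: at line 9 remove [ayva] add [kdrpz,bjz] -> 15 lines: otmd bcbco xmxb jtrep bzzw ywbv mnwy ttwk xtotm ioiih kdrpz bjz wsvsc wsy yav
Hunk 2: at line 7 remove [xtotm] add [joe] -> 15 lines: otmd bcbco xmxb jtrep bzzw ywbv mnwy ttwk joe ioiih kdrpz bjz wsvsc wsy yav
Hunk 3: at line 10 remove [bjz] add [ojxc,audeo] -> 16 lines: otmd bcbco xmxb jtrep bzzw ywbv mnwy ttwk joe ioiih kdrpz ojxc audeo wsvsc wsy yav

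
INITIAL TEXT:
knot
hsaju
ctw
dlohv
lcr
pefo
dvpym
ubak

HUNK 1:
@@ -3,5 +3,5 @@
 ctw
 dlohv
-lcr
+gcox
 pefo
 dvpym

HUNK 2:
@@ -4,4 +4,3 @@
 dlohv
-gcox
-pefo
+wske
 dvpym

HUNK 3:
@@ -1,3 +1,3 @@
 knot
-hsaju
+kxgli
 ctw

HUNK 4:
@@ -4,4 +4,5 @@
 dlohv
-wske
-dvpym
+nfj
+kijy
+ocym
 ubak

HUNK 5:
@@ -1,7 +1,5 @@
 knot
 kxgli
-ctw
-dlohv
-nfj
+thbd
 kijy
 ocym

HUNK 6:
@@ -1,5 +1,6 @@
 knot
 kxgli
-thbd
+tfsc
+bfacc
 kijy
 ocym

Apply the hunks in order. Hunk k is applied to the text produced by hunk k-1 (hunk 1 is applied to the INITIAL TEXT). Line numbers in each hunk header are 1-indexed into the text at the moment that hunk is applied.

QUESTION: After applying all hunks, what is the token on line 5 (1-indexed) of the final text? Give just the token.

Hunk 1: at line 3 remove [lcr] add [gcox] -> 8 lines: knot hsaju ctw dlohv gcox pefo dvpym ubak
Hunk 2: at line 4 remove [gcox,pefo] add [wske] -> 7 lines: knot hsaju ctw dlohv wske dvpym ubak
Hunk 3: at line 1 remove [hsaju] add [kxgli] -> 7 lines: knot kxgli ctw dlohv wske dvpym ubak
Hunk 4: at line 4 remove [wske,dvpym] add [nfj,kijy,ocym] -> 8 lines: knot kxgli ctw dlohv nfj kijy ocym ubak
Hunk 5: at line 1 remove [ctw,dlohv,nfj] add [thbd] -> 6 lines: knot kxgli thbd kijy ocym ubak
Hunk 6: at line 1 remove [thbd] add [tfsc,bfacc] -> 7 lines: knot kxgli tfsc bfacc kijy ocym ubak
Final line 5: kijy

Answer: kijy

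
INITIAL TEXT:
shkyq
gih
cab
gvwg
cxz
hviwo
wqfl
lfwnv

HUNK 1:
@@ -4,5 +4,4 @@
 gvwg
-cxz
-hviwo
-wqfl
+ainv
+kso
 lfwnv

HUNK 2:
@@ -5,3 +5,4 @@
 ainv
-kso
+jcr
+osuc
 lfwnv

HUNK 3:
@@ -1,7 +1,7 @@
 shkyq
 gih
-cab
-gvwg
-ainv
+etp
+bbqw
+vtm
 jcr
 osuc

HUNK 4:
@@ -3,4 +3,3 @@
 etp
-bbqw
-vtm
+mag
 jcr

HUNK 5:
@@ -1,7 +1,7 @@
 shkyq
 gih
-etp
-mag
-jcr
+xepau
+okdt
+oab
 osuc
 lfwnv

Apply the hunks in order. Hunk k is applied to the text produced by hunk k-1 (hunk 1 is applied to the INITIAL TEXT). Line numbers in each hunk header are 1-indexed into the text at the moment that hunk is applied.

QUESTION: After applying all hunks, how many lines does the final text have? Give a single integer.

Answer: 7

Derivation:
Hunk 1: at line 4 remove [cxz,hviwo,wqfl] add [ainv,kso] -> 7 lines: shkyq gih cab gvwg ainv kso lfwnv
Hunk 2: at line 5 remove [kso] add [jcr,osuc] -> 8 lines: shkyq gih cab gvwg ainv jcr osuc lfwnv
Hunk 3: at line 1 remove [cab,gvwg,ainv] add [etp,bbqw,vtm] -> 8 lines: shkyq gih etp bbqw vtm jcr osuc lfwnv
Hunk 4: at line 3 remove [bbqw,vtm] add [mag] -> 7 lines: shkyq gih etp mag jcr osuc lfwnv
Hunk 5: at line 1 remove [etp,mag,jcr] add [xepau,okdt,oab] -> 7 lines: shkyq gih xepau okdt oab osuc lfwnv
Final line count: 7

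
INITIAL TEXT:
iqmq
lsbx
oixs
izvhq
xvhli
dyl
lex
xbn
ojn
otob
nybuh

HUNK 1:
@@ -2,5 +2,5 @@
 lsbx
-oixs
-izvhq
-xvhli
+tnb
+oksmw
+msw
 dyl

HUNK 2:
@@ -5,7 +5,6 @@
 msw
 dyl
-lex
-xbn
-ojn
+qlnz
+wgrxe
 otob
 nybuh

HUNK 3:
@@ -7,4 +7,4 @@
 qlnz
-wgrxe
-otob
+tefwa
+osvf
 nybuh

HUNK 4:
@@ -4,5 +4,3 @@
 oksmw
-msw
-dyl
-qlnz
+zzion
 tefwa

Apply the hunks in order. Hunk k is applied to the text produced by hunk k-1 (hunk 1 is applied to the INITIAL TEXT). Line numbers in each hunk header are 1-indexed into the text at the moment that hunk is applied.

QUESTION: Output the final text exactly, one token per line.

Hunk 1: at line 2 remove [oixs,izvhq,xvhli] add [tnb,oksmw,msw] -> 11 lines: iqmq lsbx tnb oksmw msw dyl lex xbn ojn otob nybuh
Hunk 2: at line 5 remove [lex,xbn,ojn] add [qlnz,wgrxe] -> 10 lines: iqmq lsbx tnb oksmw msw dyl qlnz wgrxe otob nybuh
Hunk 3: at line 7 remove [wgrxe,otob] add [tefwa,osvf] -> 10 lines: iqmq lsbx tnb oksmw msw dyl qlnz tefwa osvf nybuh
Hunk 4: at line 4 remove [msw,dyl,qlnz] add [zzion] -> 8 lines: iqmq lsbx tnb oksmw zzion tefwa osvf nybuh

Answer: iqmq
lsbx
tnb
oksmw
zzion
tefwa
osvf
nybuh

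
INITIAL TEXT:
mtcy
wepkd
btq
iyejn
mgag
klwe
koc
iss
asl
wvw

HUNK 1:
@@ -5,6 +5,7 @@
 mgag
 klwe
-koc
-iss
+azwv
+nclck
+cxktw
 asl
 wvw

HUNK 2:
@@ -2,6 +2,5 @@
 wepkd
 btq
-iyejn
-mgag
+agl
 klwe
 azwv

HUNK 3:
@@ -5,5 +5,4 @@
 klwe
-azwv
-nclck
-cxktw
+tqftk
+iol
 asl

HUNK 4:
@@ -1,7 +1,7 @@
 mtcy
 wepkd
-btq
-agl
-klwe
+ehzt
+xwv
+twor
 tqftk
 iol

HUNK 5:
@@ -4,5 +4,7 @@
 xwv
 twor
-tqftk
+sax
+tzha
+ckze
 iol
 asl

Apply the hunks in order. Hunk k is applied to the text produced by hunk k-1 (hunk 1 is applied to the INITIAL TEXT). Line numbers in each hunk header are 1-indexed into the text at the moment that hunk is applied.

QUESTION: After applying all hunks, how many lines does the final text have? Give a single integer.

Answer: 11

Derivation:
Hunk 1: at line 5 remove [koc,iss] add [azwv,nclck,cxktw] -> 11 lines: mtcy wepkd btq iyejn mgag klwe azwv nclck cxktw asl wvw
Hunk 2: at line 2 remove [iyejn,mgag] add [agl] -> 10 lines: mtcy wepkd btq agl klwe azwv nclck cxktw asl wvw
Hunk 3: at line 5 remove [azwv,nclck,cxktw] add [tqftk,iol] -> 9 lines: mtcy wepkd btq agl klwe tqftk iol asl wvw
Hunk 4: at line 1 remove [btq,agl,klwe] add [ehzt,xwv,twor] -> 9 lines: mtcy wepkd ehzt xwv twor tqftk iol asl wvw
Hunk 5: at line 4 remove [tqftk] add [sax,tzha,ckze] -> 11 lines: mtcy wepkd ehzt xwv twor sax tzha ckze iol asl wvw
Final line count: 11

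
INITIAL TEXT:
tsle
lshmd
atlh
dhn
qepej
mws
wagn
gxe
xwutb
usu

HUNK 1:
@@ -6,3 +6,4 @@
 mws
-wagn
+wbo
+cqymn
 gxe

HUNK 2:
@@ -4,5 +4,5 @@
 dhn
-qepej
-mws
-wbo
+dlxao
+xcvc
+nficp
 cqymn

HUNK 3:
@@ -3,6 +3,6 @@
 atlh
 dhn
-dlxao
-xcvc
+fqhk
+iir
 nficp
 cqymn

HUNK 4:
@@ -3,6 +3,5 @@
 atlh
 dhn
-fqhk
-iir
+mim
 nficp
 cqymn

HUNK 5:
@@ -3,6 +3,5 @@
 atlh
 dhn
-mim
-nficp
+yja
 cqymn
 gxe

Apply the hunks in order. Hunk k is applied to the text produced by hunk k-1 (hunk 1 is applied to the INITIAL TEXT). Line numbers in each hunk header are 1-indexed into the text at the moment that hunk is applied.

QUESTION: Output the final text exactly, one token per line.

Answer: tsle
lshmd
atlh
dhn
yja
cqymn
gxe
xwutb
usu

Derivation:
Hunk 1: at line 6 remove [wagn] add [wbo,cqymn] -> 11 lines: tsle lshmd atlh dhn qepej mws wbo cqymn gxe xwutb usu
Hunk 2: at line 4 remove [qepej,mws,wbo] add [dlxao,xcvc,nficp] -> 11 lines: tsle lshmd atlh dhn dlxao xcvc nficp cqymn gxe xwutb usu
Hunk 3: at line 3 remove [dlxao,xcvc] add [fqhk,iir] -> 11 lines: tsle lshmd atlh dhn fqhk iir nficp cqymn gxe xwutb usu
Hunk 4: at line 3 remove [fqhk,iir] add [mim] -> 10 lines: tsle lshmd atlh dhn mim nficp cqymn gxe xwutb usu
Hunk 5: at line 3 remove [mim,nficp] add [yja] -> 9 lines: tsle lshmd atlh dhn yja cqymn gxe xwutb usu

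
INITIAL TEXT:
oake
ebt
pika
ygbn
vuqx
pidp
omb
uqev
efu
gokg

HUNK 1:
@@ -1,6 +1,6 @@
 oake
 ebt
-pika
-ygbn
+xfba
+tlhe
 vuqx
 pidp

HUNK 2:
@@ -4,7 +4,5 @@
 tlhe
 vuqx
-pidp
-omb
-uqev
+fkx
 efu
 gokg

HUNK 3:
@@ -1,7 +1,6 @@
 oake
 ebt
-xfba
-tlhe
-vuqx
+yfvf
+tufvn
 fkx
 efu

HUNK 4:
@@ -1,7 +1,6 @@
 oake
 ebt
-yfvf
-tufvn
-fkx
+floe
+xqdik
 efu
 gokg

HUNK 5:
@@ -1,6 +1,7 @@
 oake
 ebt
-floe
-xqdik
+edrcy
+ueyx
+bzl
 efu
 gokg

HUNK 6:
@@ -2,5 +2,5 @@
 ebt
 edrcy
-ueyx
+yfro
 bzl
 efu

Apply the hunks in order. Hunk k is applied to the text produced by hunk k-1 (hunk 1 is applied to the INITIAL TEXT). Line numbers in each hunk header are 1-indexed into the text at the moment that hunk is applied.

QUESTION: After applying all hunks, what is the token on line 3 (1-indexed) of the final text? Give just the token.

Hunk 1: at line 1 remove [pika,ygbn] add [xfba,tlhe] -> 10 lines: oake ebt xfba tlhe vuqx pidp omb uqev efu gokg
Hunk 2: at line 4 remove [pidp,omb,uqev] add [fkx] -> 8 lines: oake ebt xfba tlhe vuqx fkx efu gokg
Hunk 3: at line 1 remove [xfba,tlhe,vuqx] add [yfvf,tufvn] -> 7 lines: oake ebt yfvf tufvn fkx efu gokg
Hunk 4: at line 1 remove [yfvf,tufvn,fkx] add [floe,xqdik] -> 6 lines: oake ebt floe xqdik efu gokg
Hunk 5: at line 1 remove [floe,xqdik] add [edrcy,ueyx,bzl] -> 7 lines: oake ebt edrcy ueyx bzl efu gokg
Hunk 6: at line 2 remove [ueyx] add [yfro] -> 7 lines: oake ebt edrcy yfro bzl efu gokg
Final line 3: edrcy

Answer: edrcy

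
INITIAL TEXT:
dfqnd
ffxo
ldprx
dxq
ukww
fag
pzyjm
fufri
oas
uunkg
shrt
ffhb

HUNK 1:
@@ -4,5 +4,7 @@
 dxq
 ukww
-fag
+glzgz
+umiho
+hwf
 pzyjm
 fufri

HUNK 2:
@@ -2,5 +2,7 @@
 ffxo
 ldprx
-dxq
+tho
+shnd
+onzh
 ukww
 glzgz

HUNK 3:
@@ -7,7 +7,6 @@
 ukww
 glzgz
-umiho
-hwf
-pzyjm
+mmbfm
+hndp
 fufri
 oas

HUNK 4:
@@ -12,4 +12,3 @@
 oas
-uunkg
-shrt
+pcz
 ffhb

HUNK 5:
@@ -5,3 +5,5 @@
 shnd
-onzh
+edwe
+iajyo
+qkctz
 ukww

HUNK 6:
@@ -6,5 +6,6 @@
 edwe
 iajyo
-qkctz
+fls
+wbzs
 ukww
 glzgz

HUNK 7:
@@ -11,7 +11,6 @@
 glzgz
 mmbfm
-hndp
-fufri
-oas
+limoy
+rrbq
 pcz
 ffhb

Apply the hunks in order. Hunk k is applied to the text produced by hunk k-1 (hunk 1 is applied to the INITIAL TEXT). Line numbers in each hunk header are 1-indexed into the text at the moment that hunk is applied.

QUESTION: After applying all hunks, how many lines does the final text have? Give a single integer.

Hunk 1: at line 4 remove [fag] add [glzgz,umiho,hwf] -> 14 lines: dfqnd ffxo ldprx dxq ukww glzgz umiho hwf pzyjm fufri oas uunkg shrt ffhb
Hunk 2: at line 2 remove [dxq] add [tho,shnd,onzh] -> 16 lines: dfqnd ffxo ldprx tho shnd onzh ukww glzgz umiho hwf pzyjm fufri oas uunkg shrt ffhb
Hunk 3: at line 7 remove [umiho,hwf,pzyjm] add [mmbfm,hndp] -> 15 lines: dfqnd ffxo ldprx tho shnd onzh ukww glzgz mmbfm hndp fufri oas uunkg shrt ffhb
Hunk 4: at line 12 remove [uunkg,shrt] add [pcz] -> 14 lines: dfqnd ffxo ldprx tho shnd onzh ukww glzgz mmbfm hndp fufri oas pcz ffhb
Hunk 5: at line 5 remove [onzh] add [edwe,iajyo,qkctz] -> 16 lines: dfqnd ffxo ldprx tho shnd edwe iajyo qkctz ukww glzgz mmbfm hndp fufri oas pcz ffhb
Hunk 6: at line 6 remove [qkctz] add [fls,wbzs] -> 17 lines: dfqnd ffxo ldprx tho shnd edwe iajyo fls wbzs ukww glzgz mmbfm hndp fufri oas pcz ffhb
Hunk 7: at line 11 remove [hndp,fufri,oas] add [limoy,rrbq] -> 16 lines: dfqnd ffxo ldprx tho shnd edwe iajyo fls wbzs ukww glzgz mmbfm limoy rrbq pcz ffhb
Final line count: 16

Answer: 16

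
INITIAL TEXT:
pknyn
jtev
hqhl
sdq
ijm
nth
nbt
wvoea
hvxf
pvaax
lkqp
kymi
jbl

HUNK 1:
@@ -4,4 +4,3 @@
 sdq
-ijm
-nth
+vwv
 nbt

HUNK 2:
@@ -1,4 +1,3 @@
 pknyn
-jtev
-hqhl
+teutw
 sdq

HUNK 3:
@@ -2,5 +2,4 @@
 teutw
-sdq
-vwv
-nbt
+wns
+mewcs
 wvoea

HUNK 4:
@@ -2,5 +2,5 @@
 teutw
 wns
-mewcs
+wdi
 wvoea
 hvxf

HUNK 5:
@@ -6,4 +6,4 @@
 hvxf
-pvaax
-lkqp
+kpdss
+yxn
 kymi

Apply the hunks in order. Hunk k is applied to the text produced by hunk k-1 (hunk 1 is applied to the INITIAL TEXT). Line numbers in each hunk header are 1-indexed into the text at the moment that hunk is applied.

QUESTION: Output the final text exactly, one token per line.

Answer: pknyn
teutw
wns
wdi
wvoea
hvxf
kpdss
yxn
kymi
jbl

Derivation:
Hunk 1: at line 4 remove [ijm,nth] add [vwv] -> 12 lines: pknyn jtev hqhl sdq vwv nbt wvoea hvxf pvaax lkqp kymi jbl
Hunk 2: at line 1 remove [jtev,hqhl] add [teutw] -> 11 lines: pknyn teutw sdq vwv nbt wvoea hvxf pvaax lkqp kymi jbl
Hunk 3: at line 2 remove [sdq,vwv,nbt] add [wns,mewcs] -> 10 lines: pknyn teutw wns mewcs wvoea hvxf pvaax lkqp kymi jbl
Hunk 4: at line 2 remove [mewcs] add [wdi] -> 10 lines: pknyn teutw wns wdi wvoea hvxf pvaax lkqp kymi jbl
Hunk 5: at line 6 remove [pvaax,lkqp] add [kpdss,yxn] -> 10 lines: pknyn teutw wns wdi wvoea hvxf kpdss yxn kymi jbl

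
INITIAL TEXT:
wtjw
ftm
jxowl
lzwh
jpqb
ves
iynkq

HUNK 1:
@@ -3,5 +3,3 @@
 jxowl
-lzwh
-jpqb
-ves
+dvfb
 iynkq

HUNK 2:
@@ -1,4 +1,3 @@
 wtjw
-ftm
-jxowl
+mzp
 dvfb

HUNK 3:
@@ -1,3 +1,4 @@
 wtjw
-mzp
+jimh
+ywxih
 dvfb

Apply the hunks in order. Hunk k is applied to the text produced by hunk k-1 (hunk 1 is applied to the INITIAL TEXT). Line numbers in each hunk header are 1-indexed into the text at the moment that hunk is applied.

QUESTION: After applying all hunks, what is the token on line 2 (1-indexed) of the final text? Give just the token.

Answer: jimh

Derivation:
Hunk 1: at line 3 remove [lzwh,jpqb,ves] add [dvfb] -> 5 lines: wtjw ftm jxowl dvfb iynkq
Hunk 2: at line 1 remove [ftm,jxowl] add [mzp] -> 4 lines: wtjw mzp dvfb iynkq
Hunk 3: at line 1 remove [mzp] add [jimh,ywxih] -> 5 lines: wtjw jimh ywxih dvfb iynkq
Final line 2: jimh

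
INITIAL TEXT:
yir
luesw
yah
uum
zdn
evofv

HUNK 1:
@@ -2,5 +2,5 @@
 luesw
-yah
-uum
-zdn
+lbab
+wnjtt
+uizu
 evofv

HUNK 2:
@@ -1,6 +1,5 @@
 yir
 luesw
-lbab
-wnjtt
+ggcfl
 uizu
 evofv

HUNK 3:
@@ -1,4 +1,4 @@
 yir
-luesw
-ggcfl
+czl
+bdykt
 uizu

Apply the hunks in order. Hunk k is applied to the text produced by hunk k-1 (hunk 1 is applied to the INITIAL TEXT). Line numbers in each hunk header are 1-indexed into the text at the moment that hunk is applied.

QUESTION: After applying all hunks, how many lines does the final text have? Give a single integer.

Answer: 5

Derivation:
Hunk 1: at line 2 remove [yah,uum,zdn] add [lbab,wnjtt,uizu] -> 6 lines: yir luesw lbab wnjtt uizu evofv
Hunk 2: at line 1 remove [lbab,wnjtt] add [ggcfl] -> 5 lines: yir luesw ggcfl uizu evofv
Hunk 3: at line 1 remove [luesw,ggcfl] add [czl,bdykt] -> 5 lines: yir czl bdykt uizu evofv
Final line count: 5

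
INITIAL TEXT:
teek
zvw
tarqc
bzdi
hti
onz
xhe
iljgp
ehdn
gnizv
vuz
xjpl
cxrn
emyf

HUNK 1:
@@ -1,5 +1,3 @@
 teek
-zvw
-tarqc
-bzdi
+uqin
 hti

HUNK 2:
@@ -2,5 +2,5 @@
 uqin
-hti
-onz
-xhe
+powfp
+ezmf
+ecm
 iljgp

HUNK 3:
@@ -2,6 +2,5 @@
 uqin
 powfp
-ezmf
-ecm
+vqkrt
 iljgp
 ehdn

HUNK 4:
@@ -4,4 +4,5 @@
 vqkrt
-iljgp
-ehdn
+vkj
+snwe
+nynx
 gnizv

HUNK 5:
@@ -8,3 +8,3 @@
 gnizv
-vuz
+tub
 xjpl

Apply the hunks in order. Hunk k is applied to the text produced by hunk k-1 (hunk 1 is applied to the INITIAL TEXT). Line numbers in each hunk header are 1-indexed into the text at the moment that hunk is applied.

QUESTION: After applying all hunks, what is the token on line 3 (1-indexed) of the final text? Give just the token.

Answer: powfp

Derivation:
Hunk 1: at line 1 remove [zvw,tarqc,bzdi] add [uqin] -> 12 lines: teek uqin hti onz xhe iljgp ehdn gnizv vuz xjpl cxrn emyf
Hunk 2: at line 2 remove [hti,onz,xhe] add [powfp,ezmf,ecm] -> 12 lines: teek uqin powfp ezmf ecm iljgp ehdn gnizv vuz xjpl cxrn emyf
Hunk 3: at line 2 remove [ezmf,ecm] add [vqkrt] -> 11 lines: teek uqin powfp vqkrt iljgp ehdn gnizv vuz xjpl cxrn emyf
Hunk 4: at line 4 remove [iljgp,ehdn] add [vkj,snwe,nynx] -> 12 lines: teek uqin powfp vqkrt vkj snwe nynx gnizv vuz xjpl cxrn emyf
Hunk 5: at line 8 remove [vuz] add [tub] -> 12 lines: teek uqin powfp vqkrt vkj snwe nynx gnizv tub xjpl cxrn emyf
Final line 3: powfp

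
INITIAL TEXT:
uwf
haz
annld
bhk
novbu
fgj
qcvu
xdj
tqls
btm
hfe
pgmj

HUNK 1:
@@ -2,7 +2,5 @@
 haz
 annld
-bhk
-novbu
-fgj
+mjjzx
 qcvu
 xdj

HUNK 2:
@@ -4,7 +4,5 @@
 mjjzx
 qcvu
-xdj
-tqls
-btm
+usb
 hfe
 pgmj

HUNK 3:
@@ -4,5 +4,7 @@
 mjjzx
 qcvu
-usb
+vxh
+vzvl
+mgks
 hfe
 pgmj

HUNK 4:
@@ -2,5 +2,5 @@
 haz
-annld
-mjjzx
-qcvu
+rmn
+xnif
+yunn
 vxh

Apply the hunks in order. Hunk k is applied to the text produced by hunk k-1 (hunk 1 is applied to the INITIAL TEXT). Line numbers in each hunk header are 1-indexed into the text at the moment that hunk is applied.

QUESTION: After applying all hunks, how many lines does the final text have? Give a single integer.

Answer: 10

Derivation:
Hunk 1: at line 2 remove [bhk,novbu,fgj] add [mjjzx] -> 10 lines: uwf haz annld mjjzx qcvu xdj tqls btm hfe pgmj
Hunk 2: at line 4 remove [xdj,tqls,btm] add [usb] -> 8 lines: uwf haz annld mjjzx qcvu usb hfe pgmj
Hunk 3: at line 4 remove [usb] add [vxh,vzvl,mgks] -> 10 lines: uwf haz annld mjjzx qcvu vxh vzvl mgks hfe pgmj
Hunk 4: at line 2 remove [annld,mjjzx,qcvu] add [rmn,xnif,yunn] -> 10 lines: uwf haz rmn xnif yunn vxh vzvl mgks hfe pgmj
Final line count: 10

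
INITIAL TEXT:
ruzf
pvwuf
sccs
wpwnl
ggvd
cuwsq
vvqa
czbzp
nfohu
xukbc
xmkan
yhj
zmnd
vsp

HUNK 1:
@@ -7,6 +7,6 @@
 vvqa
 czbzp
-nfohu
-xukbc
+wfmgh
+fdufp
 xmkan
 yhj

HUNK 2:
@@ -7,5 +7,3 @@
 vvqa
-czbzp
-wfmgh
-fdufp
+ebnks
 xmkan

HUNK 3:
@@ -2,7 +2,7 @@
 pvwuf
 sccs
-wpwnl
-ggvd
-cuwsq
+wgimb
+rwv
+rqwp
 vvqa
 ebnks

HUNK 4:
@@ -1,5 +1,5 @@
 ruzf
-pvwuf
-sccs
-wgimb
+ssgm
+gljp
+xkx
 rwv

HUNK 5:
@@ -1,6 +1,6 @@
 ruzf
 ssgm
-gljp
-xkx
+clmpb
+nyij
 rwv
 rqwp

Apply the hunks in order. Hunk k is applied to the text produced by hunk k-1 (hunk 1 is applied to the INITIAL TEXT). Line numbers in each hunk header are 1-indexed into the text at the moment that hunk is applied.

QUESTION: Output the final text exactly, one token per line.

Answer: ruzf
ssgm
clmpb
nyij
rwv
rqwp
vvqa
ebnks
xmkan
yhj
zmnd
vsp

Derivation:
Hunk 1: at line 7 remove [nfohu,xukbc] add [wfmgh,fdufp] -> 14 lines: ruzf pvwuf sccs wpwnl ggvd cuwsq vvqa czbzp wfmgh fdufp xmkan yhj zmnd vsp
Hunk 2: at line 7 remove [czbzp,wfmgh,fdufp] add [ebnks] -> 12 lines: ruzf pvwuf sccs wpwnl ggvd cuwsq vvqa ebnks xmkan yhj zmnd vsp
Hunk 3: at line 2 remove [wpwnl,ggvd,cuwsq] add [wgimb,rwv,rqwp] -> 12 lines: ruzf pvwuf sccs wgimb rwv rqwp vvqa ebnks xmkan yhj zmnd vsp
Hunk 4: at line 1 remove [pvwuf,sccs,wgimb] add [ssgm,gljp,xkx] -> 12 lines: ruzf ssgm gljp xkx rwv rqwp vvqa ebnks xmkan yhj zmnd vsp
Hunk 5: at line 1 remove [gljp,xkx] add [clmpb,nyij] -> 12 lines: ruzf ssgm clmpb nyij rwv rqwp vvqa ebnks xmkan yhj zmnd vsp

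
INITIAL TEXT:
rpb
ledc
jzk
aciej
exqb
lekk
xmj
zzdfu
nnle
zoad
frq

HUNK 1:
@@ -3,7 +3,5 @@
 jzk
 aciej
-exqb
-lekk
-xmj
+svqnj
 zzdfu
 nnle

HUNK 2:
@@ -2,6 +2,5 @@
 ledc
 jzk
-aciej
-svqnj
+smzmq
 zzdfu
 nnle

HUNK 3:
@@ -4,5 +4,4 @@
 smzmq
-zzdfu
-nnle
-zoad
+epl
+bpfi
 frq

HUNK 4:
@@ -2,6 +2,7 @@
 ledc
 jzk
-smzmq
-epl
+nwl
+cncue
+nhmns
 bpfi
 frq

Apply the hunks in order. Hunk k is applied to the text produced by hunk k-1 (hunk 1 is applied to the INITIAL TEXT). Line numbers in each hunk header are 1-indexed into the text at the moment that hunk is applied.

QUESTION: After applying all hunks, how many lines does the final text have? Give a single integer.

Answer: 8

Derivation:
Hunk 1: at line 3 remove [exqb,lekk,xmj] add [svqnj] -> 9 lines: rpb ledc jzk aciej svqnj zzdfu nnle zoad frq
Hunk 2: at line 2 remove [aciej,svqnj] add [smzmq] -> 8 lines: rpb ledc jzk smzmq zzdfu nnle zoad frq
Hunk 3: at line 4 remove [zzdfu,nnle,zoad] add [epl,bpfi] -> 7 lines: rpb ledc jzk smzmq epl bpfi frq
Hunk 4: at line 2 remove [smzmq,epl] add [nwl,cncue,nhmns] -> 8 lines: rpb ledc jzk nwl cncue nhmns bpfi frq
Final line count: 8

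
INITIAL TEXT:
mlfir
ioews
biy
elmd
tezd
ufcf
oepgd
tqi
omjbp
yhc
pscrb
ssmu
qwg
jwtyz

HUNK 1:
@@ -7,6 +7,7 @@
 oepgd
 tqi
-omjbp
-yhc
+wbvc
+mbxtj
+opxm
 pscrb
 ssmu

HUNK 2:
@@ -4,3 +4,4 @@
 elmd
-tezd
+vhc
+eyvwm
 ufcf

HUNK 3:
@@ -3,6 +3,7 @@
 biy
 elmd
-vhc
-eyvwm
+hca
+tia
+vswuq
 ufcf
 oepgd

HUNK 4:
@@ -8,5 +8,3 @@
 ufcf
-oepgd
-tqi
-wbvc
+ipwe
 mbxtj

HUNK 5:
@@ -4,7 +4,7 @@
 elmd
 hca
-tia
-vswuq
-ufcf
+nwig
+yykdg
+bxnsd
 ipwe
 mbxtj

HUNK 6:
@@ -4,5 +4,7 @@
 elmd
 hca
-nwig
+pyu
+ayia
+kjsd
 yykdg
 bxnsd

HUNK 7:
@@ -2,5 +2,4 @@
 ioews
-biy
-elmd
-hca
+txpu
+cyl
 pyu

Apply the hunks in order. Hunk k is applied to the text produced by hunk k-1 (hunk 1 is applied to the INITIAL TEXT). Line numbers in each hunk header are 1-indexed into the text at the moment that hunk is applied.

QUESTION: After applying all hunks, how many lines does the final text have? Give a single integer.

Answer: 16

Derivation:
Hunk 1: at line 7 remove [omjbp,yhc] add [wbvc,mbxtj,opxm] -> 15 lines: mlfir ioews biy elmd tezd ufcf oepgd tqi wbvc mbxtj opxm pscrb ssmu qwg jwtyz
Hunk 2: at line 4 remove [tezd] add [vhc,eyvwm] -> 16 lines: mlfir ioews biy elmd vhc eyvwm ufcf oepgd tqi wbvc mbxtj opxm pscrb ssmu qwg jwtyz
Hunk 3: at line 3 remove [vhc,eyvwm] add [hca,tia,vswuq] -> 17 lines: mlfir ioews biy elmd hca tia vswuq ufcf oepgd tqi wbvc mbxtj opxm pscrb ssmu qwg jwtyz
Hunk 4: at line 8 remove [oepgd,tqi,wbvc] add [ipwe] -> 15 lines: mlfir ioews biy elmd hca tia vswuq ufcf ipwe mbxtj opxm pscrb ssmu qwg jwtyz
Hunk 5: at line 4 remove [tia,vswuq,ufcf] add [nwig,yykdg,bxnsd] -> 15 lines: mlfir ioews biy elmd hca nwig yykdg bxnsd ipwe mbxtj opxm pscrb ssmu qwg jwtyz
Hunk 6: at line 4 remove [nwig] add [pyu,ayia,kjsd] -> 17 lines: mlfir ioews biy elmd hca pyu ayia kjsd yykdg bxnsd ipwe mbxtj opxm pscrb ssmu qwg jwtyz
Hunk 7: at line 2 remove [biy,elmd,hca] add [txpu,cyl] -> 16 lines: mlfir ioews txpu cyl pyu ayia kjsd yykdg bxnsd ipwe mbxtj opxm pscrb ssmu qwg jwtyz
Final line count: 16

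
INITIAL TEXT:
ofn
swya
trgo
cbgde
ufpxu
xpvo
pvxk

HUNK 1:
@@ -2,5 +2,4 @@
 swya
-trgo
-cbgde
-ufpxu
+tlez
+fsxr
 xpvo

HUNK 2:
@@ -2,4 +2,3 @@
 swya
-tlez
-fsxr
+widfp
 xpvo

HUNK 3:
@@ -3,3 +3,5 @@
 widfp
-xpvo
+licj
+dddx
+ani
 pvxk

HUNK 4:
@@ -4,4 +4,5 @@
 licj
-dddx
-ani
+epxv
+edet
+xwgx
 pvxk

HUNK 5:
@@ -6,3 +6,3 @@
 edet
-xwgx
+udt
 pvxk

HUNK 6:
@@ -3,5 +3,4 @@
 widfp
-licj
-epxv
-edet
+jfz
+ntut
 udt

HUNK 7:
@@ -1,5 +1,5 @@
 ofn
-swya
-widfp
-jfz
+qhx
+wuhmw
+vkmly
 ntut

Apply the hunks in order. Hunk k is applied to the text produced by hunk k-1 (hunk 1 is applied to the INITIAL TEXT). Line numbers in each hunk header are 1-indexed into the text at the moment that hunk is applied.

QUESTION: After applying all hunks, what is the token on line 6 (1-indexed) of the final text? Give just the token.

Hunk 1: at line 2 remove [trgo,cbgde,ufpxu] add [tlez,fsxr] -> 6 lines: ofn swya tlez fsxr xpvo pvxk
Hunk 2: at line 2 remove [tlez,fsxr] add [widfp] -> 5 lines: ofn swya widfp xpvo pvxk
Hunk 3: at line 3 remove [xpvo] add [licj,dddx,ani] -> 7 lines: ofn swya widfp licj dddx ani pvxk
Hunk 4: at line 4 remove [dddx,ani] add [epxv,edet,xwgx] -> 8 lines: ofn swya widfp licj epxv edet xwgx pvxk
Hunk 5: at line 6 remove [xwgx] add [udt] -> 8 lines: ofn swya widfp licj epxv edet udt pvxk
Hunk 6: at line 3 remove [licj,epxv,edet] add [jfz,ntut] -> 7 lines: ofn swya widfp jfz ntut udt pvxk
Hunk 7: at line 1 remove [swya,widfp,jfz] add [qhx,wuhmw,vkmly] -> 7 lines: ofn qhx wuhmw vkmly ntut udt pvxk
Final line 6: udt

Answer: udt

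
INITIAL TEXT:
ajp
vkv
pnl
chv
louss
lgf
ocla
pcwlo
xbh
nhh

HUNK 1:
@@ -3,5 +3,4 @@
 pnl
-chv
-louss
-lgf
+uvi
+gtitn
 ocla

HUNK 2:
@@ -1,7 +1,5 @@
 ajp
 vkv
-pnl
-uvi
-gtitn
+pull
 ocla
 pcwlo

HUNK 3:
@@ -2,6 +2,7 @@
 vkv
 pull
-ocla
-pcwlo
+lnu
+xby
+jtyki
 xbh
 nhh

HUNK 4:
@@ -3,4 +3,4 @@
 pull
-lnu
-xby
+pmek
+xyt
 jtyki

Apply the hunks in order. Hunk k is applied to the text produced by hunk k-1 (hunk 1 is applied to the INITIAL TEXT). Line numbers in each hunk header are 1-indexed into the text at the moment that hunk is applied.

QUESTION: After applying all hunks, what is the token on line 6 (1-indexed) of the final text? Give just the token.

Hunk 1: at line 3 remove [chv,louss,lgf] add [uvi,gtitn] -> 9 lines: ajp vkv pnl uvi gtitn ocla pcwlo xbh nhh
Hunk 2: at line 1 remove [pnl,uvi,gtitn] add [pull] -> 7 lines: ajp vkv pull ocla pcwlo xbh nhh
Hunk 3: at line 2 remove [ocla,pcwlo] add [lnu,xby,jtyki] -> 8 lines: ajp vkv pull lnu xby jtyki xbh nhh
Hunk 4: at line 3 remove [lnu,xby] add [pmek,xyt] -> 8 lines: ajp vkv pull pmek xyt jtyki xbh nhh
Final line 6: jtyki

Answer: jtyki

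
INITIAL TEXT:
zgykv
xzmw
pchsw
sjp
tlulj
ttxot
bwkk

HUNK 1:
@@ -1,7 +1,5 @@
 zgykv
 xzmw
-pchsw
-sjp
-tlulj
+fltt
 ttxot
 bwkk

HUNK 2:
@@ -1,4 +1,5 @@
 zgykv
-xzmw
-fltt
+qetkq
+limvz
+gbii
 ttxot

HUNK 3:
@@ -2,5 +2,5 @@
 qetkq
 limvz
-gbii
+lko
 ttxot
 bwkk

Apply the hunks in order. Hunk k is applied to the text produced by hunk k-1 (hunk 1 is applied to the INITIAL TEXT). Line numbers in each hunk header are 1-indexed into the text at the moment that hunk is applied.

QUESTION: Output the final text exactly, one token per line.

Answer: zgykv
qetkq
limvz
lko
ttxot
bwkk

Derivation:
Hunk 1: at line 1 remove [pchsw,sjp,tlulj] add [fltt] -> 5 lines: zgykv xzmw fltt ttxot bwkk
Hunk 2: at line 1 remove [xzmw,fltt] add [qetkq,limvz,gbii] -> 6 lines: zgykv qetkq limvz gbii ttxot bwkk
Hunk 3: at line 2 remove [gbii] add [lko] -> 6 lines: zgykv qetkq limvz lko ttxot bwkk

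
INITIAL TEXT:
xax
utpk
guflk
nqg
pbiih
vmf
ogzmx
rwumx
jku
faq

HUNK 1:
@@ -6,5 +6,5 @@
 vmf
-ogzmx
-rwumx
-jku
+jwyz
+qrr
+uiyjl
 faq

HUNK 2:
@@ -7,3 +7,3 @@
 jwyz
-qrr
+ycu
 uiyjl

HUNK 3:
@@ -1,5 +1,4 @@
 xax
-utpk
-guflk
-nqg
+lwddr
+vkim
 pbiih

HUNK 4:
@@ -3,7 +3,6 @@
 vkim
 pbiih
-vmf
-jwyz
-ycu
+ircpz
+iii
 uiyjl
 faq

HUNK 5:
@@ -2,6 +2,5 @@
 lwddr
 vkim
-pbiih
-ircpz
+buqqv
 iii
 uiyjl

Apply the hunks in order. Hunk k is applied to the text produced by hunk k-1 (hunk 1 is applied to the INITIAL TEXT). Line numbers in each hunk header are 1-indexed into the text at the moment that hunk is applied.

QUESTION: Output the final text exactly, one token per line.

Answer: xax
lwddr
vkim
buqqv
iii
uiyjl
faq

Derivation:
Hunk 1: at line 6 remove [ogzmx,rwumx,jku] add [jwyz,qrr,uiyjl] -> 10 lines: xax utpk guflk nqg pbiih vmf jwyz qrr uiyjl faq
Hunk 2: at line 7 remove [qrr] add [ycu] -> 10 lines: xax utpk guflk nqg pbiih vmf jwyz ycu uiyjl faq
Hunk 3: at line 1 remove [utpk,guflk,nqg] add [lwddr,vkim] -> 9 lines: xax lwddr vkim pbiih vmf jwyz ycu uiyjl faq
Hunk 4: at line 3 remove [vmf,jwyz,ycu] add [ircpz,iii] -> 8 lines: xax lwddr vkim pbiih ircpz iii uiyjl faq
Hunk 5: at line 2 remove [pbiih,ircpz] add [buqqv] -> 7 lines: xax lwddr vkim buqqv iii uiyjl faq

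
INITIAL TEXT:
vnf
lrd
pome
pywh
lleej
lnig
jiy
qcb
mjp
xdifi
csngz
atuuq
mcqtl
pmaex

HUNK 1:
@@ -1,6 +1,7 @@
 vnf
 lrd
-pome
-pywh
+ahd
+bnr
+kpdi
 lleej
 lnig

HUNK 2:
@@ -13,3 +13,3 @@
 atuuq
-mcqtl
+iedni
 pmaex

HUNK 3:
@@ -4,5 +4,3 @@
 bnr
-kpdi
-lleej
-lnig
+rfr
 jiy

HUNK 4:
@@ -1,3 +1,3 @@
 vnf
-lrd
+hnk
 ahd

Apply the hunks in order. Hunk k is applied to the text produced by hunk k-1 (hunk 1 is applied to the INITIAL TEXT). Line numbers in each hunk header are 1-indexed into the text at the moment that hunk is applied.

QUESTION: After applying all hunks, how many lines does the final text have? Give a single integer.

Answer: 13

Derivation:
Hunk 1: at line 1 remove [pome,pywh] add [ahd,bnr,kpdi] -> 15 lines: vnf lrd ahd bnr kpdi lleej lnig jiy qcb mjp xdifi csngz atuuq mcqtl pmaex
Hunk 2: at line 13 remove [mcqtl] add [iedni] -> 15 lines: vnf lrd ahd bnr kpdi lleej lnig jiy qcb mjp xdifi csngz atuuq iedni pmaex
Hunk 3: at line 4 remove [kpdi,lleej,lnig] add [rfr] -> 13 lines: vnf lrd ahd bnr rfr jiy qcb mjp xdifi csngz atuuq iedni pmaex
Hunk 4: at line 1 remove [lrd] add [hnk] -> 13 lines: vnf hnk ahd bnr rfr jiy qcb mjp xdifi csngz atuuq iedni pmaex
Final line count: 13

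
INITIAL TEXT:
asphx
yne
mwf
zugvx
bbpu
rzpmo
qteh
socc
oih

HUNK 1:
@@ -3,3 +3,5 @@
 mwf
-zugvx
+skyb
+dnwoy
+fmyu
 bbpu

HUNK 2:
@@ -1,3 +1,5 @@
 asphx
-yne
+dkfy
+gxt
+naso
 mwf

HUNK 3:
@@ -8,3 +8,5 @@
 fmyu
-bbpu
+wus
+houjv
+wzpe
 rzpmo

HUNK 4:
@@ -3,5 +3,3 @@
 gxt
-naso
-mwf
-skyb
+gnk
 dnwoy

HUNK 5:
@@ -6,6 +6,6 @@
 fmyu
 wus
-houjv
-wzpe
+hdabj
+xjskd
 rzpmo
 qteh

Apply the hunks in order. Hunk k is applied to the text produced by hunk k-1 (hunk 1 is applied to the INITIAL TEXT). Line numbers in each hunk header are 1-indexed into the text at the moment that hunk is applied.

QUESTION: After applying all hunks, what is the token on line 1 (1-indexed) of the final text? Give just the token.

Answer: asphx

Derivation:
Hunk 1: at line 3 remove [zugvx] add [skyb,dnwoy,fmyu] -> 11 lines: asphx yne mwf skyb dnwoy fmyu bbpu rzpmo qteh socc oih
Hunk 2: at line 1 remove [yne] add [dkfy,gxt,naso] -> 13 lines: asphx dkfy gxt naso mwf skyb dnwoy fmyu bbpu rzpmo qteh socc oih
Hunk 3: at line 8 remove [bbpu] add [wus,houjv,wzpe] -> 15 lines: asphx dkfy gxt naso mwf skyb dnwoy fmyu wus houjv wzpe rzpmo qteh socc oih
Hunk 4: at line 3 remove [naso,mwf,skyb] add [gnk] -> 13 lines: asphx dkfy gxt gnk dnwoy fmyu wus houjv wzpe rzpmo qteh socc oih
Hunk 5: at line 6 remove [houjv,wzpe] add [hdabj,xjskd] -> 13 lines: asphx dkfy gxt gnk dnwoy fmyu wus hdabj xjskd rzpmo qteh socc oih
Final line 1: asphx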